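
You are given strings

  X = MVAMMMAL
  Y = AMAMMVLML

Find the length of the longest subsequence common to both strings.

Let dp[i][j] be the LCS length of the first i characters of X and the first j characters of Y. dp[i][j] = dp[i-1][j-1]+1 when the i-th and j-th characters match, else max(dp[i-1][j], dp[i][j-1]).
    ·  A  M  A  M  M  V  L  M  L
 ·  0  0  0  0  0  0  0  0  0  0
 M  0  0  1  1  1  1  1  1  1  1
 V  0  0  1  1  1  1  2  2  2  2
 A  0  1  1  2  2  2  2  2  2  2
 M  0  1  2  2  3  3  3  3  3  3
 M  0  1  2  2  3  4  4  4  4  4
 M  0  1  2  2  3  4  4  4  5  5
 A  0  1  2  3  3  4  4  4  5  5
 L  0  1  2  3  3  4  4  5  5  6
dp[8][9] = 6. One LCS (by backtracking along matches): MAMMML.

6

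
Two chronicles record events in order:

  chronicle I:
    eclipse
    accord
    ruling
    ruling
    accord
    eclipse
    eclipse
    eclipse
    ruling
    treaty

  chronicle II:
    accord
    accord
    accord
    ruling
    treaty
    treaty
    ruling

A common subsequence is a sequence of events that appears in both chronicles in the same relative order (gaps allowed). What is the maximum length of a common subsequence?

Taking accord (chronicle I #2, chronicle II #2), then accord (chronicle I #5, chronicle II #3), then ruling (chronicle I #9, chronicle II #4), then treaty (chronicle I #10, chronicle II #6) gives a common subsequence of length 4, and the DP table's final entry dp[10][7] is also 4, so no common subsequence is longer.

4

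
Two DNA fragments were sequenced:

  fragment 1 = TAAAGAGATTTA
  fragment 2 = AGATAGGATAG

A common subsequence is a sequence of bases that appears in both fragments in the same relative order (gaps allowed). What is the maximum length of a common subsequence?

8

Let dp[i][j] be the LCS length of the first i bases of fragment 1 and the first j bases of fragment 2. dp[i][j] = dp[i-1][j-1]+1 when the i-th and j-th bases match, else max(dp[i-1][j], dp[i][j-1]).
    ·  A  G  A  T  A  G  G  A  T  A  G
 ·  0  0  0  0  0  0  0  0  0  0  0  0
 T  0  0  0  0  1  1  1  1  1  1  1  1
 A  0  1  1  1  1  2  2  2  2  2  2  2
 A  0  1  1  2  2  2  2  2  3  3  3  3
 A  0  1  1  2  2  3  3  3  3  3  4  4
 G  0  1  2  2  2  3  4  4  4  4  4  5
 A  0  1  2  3  3  3  4  4  5  5  5  5
 G  0  1  2  3  3  3  4  5  5  5  5  6
 A  0  1  2  3  3  4  4  5  6  6  6  6
 T  0  1  2  3  4  4  4  5  6  7  7  7
 T  0  1  2  3  4  4  4  5  6  7  7  7
 T  0  1  2  3  4  4  4  5  6  7  7  7
 A  0  1  2  3  4  5  5  5  6  7  8  8
dp[12][11] = 8. One LCS (by backtracking along matches): AAAGGATA.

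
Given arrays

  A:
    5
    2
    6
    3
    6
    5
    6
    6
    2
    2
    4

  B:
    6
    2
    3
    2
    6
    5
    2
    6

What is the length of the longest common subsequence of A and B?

5

One common subsequence of length 5: 2 [2,2], 3 [4,3], 6 [5,5], 5 [6,6], 6 [8,8], and the DP table's final entry dp[11][8] is also 5, so no common subsequence is longer.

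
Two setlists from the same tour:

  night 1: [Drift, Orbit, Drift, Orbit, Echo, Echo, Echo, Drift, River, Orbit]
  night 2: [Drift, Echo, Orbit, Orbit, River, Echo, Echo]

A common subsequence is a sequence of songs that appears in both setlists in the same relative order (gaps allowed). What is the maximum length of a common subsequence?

Pick Drift at night 1[1]=night 2[1]; then Orbit at night 1[2]=night 2[3]; then Orbit at night 1[4]=night 2[4]; then Echo at night 1[6]=night 2[6]; then Echo at night 1[7]=night 2[7]; all 5 songs appear in both, in order, and the DP table's final entry dp[10][7] is also 5, so no common subsequence is longer.

5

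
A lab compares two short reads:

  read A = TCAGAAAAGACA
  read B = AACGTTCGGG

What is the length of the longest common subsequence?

4

Let dp[i][j] be the LCS length of the first i bases of read A and the first j bases of read B. dp[i][j] = dp[i-1][j-1]+1 when the i-th and j-th bases match, else max(dp[i-1][j], dp[i][j-1]).
    ·  A  A  C  G  T  T  C  G  G  G
 ·  0  0  0  0  0  0  0  0  0  0  0
 T  0  0  0  0  0  1  1  1  1  1  1
 C  0  0  0  1  1  1  1  2  2  2  2
 A  0  1  1  1  1  1  1  2  2  2  2
 G  0  1  1  1  2  2  2  2  3  3  3
 A  0  1  2  2  2  2  2  2  3  3  3
 A  0  1  2  2  2  2  2  2  3  3  3
 A  0  1  2  2  2  2  2  2  3  3  3
 A  0  1  2  2  2  2  2  2  3  3  3
 G  0  1  2  2  3  3  3  3  3  4  4
 A  0  1  2  2  3  3  3  3  3  4  4
 C  0  1  2  3  3  3  3  4  4  4  4
 A  0  1  2  3  3  3  3  4  4  4  4
dp[12][10] = 4. One LCS (by backtracking along matches): TCGG.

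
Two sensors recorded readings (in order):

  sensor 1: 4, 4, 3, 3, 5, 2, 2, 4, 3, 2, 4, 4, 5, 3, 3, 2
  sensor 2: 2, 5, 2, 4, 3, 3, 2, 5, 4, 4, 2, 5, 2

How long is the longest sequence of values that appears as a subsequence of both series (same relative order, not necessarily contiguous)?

Taking 5 [5,2]; then 2 [7,3]; then 4 [8,4]; then 3 [9,6]; then 2 [10,7]; then 4 [11,9]; then 4 [12,10]; then 5 [13,12]; then 2 [16,13] gives a common subsequence of length 9. The LCS DP gives dp[16][13] = 9, so this is optimal.

9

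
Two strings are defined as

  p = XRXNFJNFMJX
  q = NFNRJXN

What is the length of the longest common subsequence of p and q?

One common subsequence of length 5: N (p #4, q #1); then F (p #5, q #2); then N (p #7, q #3); then J (p #10, q #5); then X (p #11, q #6). dp[11][7] = 5 confirms this is the maximum.

5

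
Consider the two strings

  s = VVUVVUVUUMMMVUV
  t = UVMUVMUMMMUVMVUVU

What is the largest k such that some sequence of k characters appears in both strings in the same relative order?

Match U (s #3, t #1); then V (s #4, t #2); then U (s #6, t #4); then V (s #7, t #5); then U (s #8, t #7); then M (s #10, t #9); then M (s #11, t #10); then M (s #12, t #13); then V (s #13, t #14); then U (s #14, t #15); then V (s #15, t #16) — 11 characters in the same relative order in both, and the DP table's final entry dp[15][17] is also 11, so no common subsequence is longer.

11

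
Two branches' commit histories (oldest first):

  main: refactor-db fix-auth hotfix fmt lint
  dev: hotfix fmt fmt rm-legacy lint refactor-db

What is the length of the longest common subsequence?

Pick hotfix (main #3, dev #1), then fmt (main #4, dev #3), then lint (main #5, dev #5); all 3 commits appear in both, in order. dp[5][6] = 3 confirms this is the maximum.

3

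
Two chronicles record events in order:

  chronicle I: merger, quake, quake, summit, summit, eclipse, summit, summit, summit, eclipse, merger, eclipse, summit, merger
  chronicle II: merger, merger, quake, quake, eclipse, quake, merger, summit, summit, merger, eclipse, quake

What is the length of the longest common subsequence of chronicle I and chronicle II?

Taking merger (chronicle I #1, chronicle II #2); then quake (chronicle I #2, chronicle II #3); then quake (chronicle I #3, chronicle II #4); then eclipse (chronicle I #6, chronicle II #5); then summit (chronicle I #8, chronicle II #8); then summit (chronicle I #9, chronicle II #9); then merger (chronicle I #11, chronicle II #10); then eclipse (chronicle I #12, chronicle II #11) gives a common subsequence of length 8. dp[14][12] = 8 confirms this is the maximum.

8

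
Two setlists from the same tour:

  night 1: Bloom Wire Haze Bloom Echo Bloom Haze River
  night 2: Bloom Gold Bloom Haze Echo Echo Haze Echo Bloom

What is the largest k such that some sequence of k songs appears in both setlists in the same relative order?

Match Bloom [1,3], then Haze [3,7], then Echo [5,8], then Bloom [6,9] — 4 songs in the same relative order in both, and the DP table's final entry dp[8][9] is also 4, so no common subsequence is longer.

4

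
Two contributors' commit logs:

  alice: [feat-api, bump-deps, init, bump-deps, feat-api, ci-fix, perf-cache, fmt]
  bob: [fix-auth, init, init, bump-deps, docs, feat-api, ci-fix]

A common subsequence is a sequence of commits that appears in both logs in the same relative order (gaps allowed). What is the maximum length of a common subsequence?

Match init (alice #3, bob #3) → bump-deps (alice #4, bob #4) → feat-api (alice #5, bob #6) → ci-fix (alice #6, bob #7) — 4 commits in the same relative order in both. The LCS DP gives dp[8][7] = 4, so this is optimal.

4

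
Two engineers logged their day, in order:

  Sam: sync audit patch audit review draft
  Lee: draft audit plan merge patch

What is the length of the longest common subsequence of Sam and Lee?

2

Taking audit [2,2], then patch [3,5] gives a common subsequence of length 2. dp[6][5] = 2 confirms this is the maximum.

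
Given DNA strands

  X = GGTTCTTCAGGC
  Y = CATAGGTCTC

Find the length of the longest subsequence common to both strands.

6

Taking G (X #1, Y #5), then G (X #2, Y #6), then T (X #4, Y #7), then C (X #5, Y #8), then T (X #7, Y #9), then C (X #12, Y #10) gives a common subsequence of length 6, and the DP table's final entry dp[12][10] is also 6, so no common subsequence is longer.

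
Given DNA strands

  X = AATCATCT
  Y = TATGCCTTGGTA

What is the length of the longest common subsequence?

Match A (X #2, Y #2), then T (X #3, Y #3), then C (X #4, Y #6), then T (X #6, Y #8), then T (X #8, Y #11) — 5 bases in the same relative order in both, and the DP table's final entry dp[8][12] is also 5, so no common subsequence is longer.

5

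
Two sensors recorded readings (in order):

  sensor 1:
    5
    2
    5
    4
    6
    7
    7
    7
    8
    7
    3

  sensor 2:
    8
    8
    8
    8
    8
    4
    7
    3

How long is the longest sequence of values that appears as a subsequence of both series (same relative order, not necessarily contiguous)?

3

Taking 4 [4,6]; then 7 [10,7]; then 3 [11,8] gives a common subsequence of length 3. dp[11][8] = 3 confirms this is the maximum.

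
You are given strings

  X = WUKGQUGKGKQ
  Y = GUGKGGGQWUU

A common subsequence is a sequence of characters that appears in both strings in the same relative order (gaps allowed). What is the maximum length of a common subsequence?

Match U at X[2]=Y[2], then K at X[3]=Y[4], then G at X[4]=Y[5], then G at X[7]=Y[6], then G at X[9]=Y[7], then Q at X[11]=Y[8] — 6 characters in the same relative order in both. The LCS DP gives dp[11][11] = 6, so this is optimal.

6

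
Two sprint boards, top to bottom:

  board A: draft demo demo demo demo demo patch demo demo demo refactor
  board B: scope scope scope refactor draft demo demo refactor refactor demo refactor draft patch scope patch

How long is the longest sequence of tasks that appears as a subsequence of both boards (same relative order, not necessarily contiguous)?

5

Pick draft (board A #1, board B #5); then demo (board A #2, board B #6); then demo (board A #3, board B #7); then demo (board A #4, board B #10); then patch (board A #7, board B #15); all 5 tasks appear in both, in order. dp[11][15] = 5 confirms this is the maximum.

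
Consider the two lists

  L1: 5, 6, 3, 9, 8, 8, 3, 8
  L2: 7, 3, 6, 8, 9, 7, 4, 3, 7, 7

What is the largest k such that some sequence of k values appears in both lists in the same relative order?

One common subsequence of length 3: 6 [2,3]; then 9 [4,5]; then 3 [7,8]. Since dp[8][10] = 3, nothing longer is possible.

3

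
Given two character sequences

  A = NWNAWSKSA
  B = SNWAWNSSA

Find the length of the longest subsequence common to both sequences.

7

Match N [1,2]; then W [2,3]; then A [4,4]; then W [5,5]; then S [6,7]; then S [8,8]; then A [9,9] — 7 characters in the same relative order in both, and the DP table's final entry dp[9][9] is also 7, so no common subsequence is longer.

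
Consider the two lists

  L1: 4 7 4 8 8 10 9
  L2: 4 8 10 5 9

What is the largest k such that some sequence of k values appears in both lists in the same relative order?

4

Taking 4 (L1 #3, L2 #1), 8 (L1 #5, L2 #2), 10 (L1 #6, L2 #3), 9 (L1 #7, L2 #5) gives a common subsequence of length 4, and the DP table's final entry dp[7][5] is also 4, so no common subsequence is longer.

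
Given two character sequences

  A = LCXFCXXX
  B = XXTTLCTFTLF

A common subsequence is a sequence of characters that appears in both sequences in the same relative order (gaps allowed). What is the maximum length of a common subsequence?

Let dp[i][j] be the LCS length of the first i characters of A and the first j characters of B. dp[i][j] = dp[i-1][j-1]+1 when the i-th and j-th characters match, else max(dp[i-1][j], dp[i][j-1]).
    ·  X  X  T  T  L  C  T  F  T  L  F
 ·  0  0  0  0  0  0  0  0  0  0  0  0
 L  0  0  0  0  0  1  1  1  1  1  1  1
 C  0  0  0  0  0  1  2  2  2  2  2  2
 X  0  1  1  1  1  1  2  2  2  2  2  2
 F  0  1  1  1  1  1  2  2  3  3  3  3
 C  0  1  1  1  1  1  2  2  3  3  3  3
 X  0  1  2  2  2  2  2  2  3  3  3  3
 X  0  1  2  2  2  2  2  2  3  3  3  3
 X  0  1  2  2  2  2  2  2  3  3  3  3
dp[8][11] = 3. One LCS (by backtracking along matches): LCF.

3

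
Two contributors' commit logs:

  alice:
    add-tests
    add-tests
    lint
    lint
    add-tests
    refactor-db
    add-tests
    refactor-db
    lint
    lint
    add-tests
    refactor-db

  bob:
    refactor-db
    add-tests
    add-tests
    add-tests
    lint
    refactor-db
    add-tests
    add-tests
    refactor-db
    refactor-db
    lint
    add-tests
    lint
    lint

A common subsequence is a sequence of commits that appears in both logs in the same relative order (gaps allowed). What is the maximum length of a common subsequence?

8

Match add-tests [1,3] → add-tests [2,4] → lint [3,5] → add-tests [5,8] → refactor-db [6,10] → add-tests [7,12] → lint [9,13] → lint [10,14] — 8 commits in the same relative order in both. The LCS DP gives dp[12][14] = 8, so this is optimal.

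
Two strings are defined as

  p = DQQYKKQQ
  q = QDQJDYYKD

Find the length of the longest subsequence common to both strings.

4

Pick D at p[1]=q[2], Q at p[2]=q[3], Y at p[4]=q[7], K at p[5]=q[8]; all 4 characters appear in both, in order, and the DP table's final entry dp[8][9] is also 4, so no common subsequence is longer.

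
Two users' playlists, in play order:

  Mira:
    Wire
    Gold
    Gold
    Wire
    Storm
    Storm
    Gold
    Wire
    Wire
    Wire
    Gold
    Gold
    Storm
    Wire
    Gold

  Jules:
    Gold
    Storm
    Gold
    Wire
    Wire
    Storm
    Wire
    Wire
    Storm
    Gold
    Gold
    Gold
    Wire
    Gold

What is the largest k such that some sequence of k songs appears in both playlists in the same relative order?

10

Taking Gold [2,1] → Gold [3,3] → Wire [4,5] → Storm [5,6] → Storm [6,9] → Gold [7,10] → Gold [11,11] → Gold [12,12] → Wire [14,13] → Gold [15,14] gives a common subsequence of length 10. Since dp[15][14] = 10, nothing longer is possible.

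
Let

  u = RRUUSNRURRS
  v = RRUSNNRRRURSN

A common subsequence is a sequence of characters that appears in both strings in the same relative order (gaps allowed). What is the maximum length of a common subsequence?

9

Let dp[i][j] be the LCS length of the first i characters of u and the first j characters of v. dp[i][j] = dp[i-1][j-1]+1 when the i-th and j-th characters match, else max(dp[i-1][j], dp[i][j-1]).
    ·  R  R  U  S  N  N  R  R  R  U  R  S  N
 ·  0  0  0  0  0  0  0  0  0  0  0  0  0  0
 R  0  1  1  1  1  1  1  1  1  1  1  1  1  1
 R  0  1  2  2  2  2  2  2  2  2  2  2  2  2
 U  0  1  2  3  3  3  3  3  3  3  3  3  3  3
 U  0  1  2  3  3  3  3  3  3  3  4  4  4  4
 S  0  1  2  3  4  4  4  4  4  4  4  4  5  5
 N  0  1  2  3  4  5  5  5  5  5  5  5  5  6
 R  0  1  2  3  4  5  5  6  6  6  6  6  6  6
 U  0  1  2  3  4  5  5  6  6  6  7  7  7  7
 R  0  1  2  3  4  5  5  6  7  7  7  8  8  8
 R  0  1  2  3  4  5  5  6  7  8  8  8  8  8
 S  0  1  2  3  4  5  5  6  7  8  8  8  9  9
dp[11][13] = 9. One LCS (by backtracking along matches): RRUSNRURS.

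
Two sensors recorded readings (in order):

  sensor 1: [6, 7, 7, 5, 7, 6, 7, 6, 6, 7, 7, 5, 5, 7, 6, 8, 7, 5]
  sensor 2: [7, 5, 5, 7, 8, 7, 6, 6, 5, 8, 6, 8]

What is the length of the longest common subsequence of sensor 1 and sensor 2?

Pick 7 at sensor 1[2]=sensor 2[1], 5 at sensor 1[4]=sensor 2[3], 7 at sensor 1[5]=sensor 2[4], 7 at sensor 1[7]=sensor 2[6], 6 at sensor 1[8]=sensor 2[7], 6 at sensor 1[9]=sensor 2[8], 5 at sensor 1[12]=sensor 2[9], 6 at sensor 1[15]=sensor 2[11], 8 at sensor 1[16]=sensor 2[12]; all 9 values appear in both, in order. Since dp[18][12] = 9, nothing longer is possible.

9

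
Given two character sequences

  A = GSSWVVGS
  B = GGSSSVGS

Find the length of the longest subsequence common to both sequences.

6

Let dp[i][j] be the LCS length of the first i characters of A and the first j characters of B. dp[i][j] = dp[i-1][j-1]+1 when the i-th and j-th characters match, else max(dp[i-1][j], dp[i][j-1]).
    ·  G  G  S  S  S  V  G  S
 ·  0  0  0  0  0  0  0  0  0
 G  0  1  1  1  1  1  1  1  1
 S  0  1  1  2  2  2  2  2  2
 S  0  1  1  2  3  3  3  3  3
 W  0  1  1  2  3  3  3  3  3
 V  0  1  1  2  3  3  4  4  4
 V  0  1  1  2  3  3  4  4  4
 G  0  1  2  2  3  3  4  5  5
 S  0  1  2  3  3  4  4  5  6
dp[8][8] = 6. One LCS (by backtracking along matches): GSSVGS.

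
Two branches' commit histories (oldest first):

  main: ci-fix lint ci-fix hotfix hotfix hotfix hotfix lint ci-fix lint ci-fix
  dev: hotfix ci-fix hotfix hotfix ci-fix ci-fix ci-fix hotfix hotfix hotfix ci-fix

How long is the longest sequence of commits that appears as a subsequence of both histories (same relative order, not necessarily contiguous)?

6

Taking ci-fix (main #1, dev #6), ci-fix (main #3, dev #7), hotfix (main #5, dev #8), hotfix (main #6, dev #9), hotfix (main #7, dev #10), ci-fix (main #11, dev #11) gives a common subsequence of length 6. The LCS DP gives dp[11][11] = 6, so this is optimal.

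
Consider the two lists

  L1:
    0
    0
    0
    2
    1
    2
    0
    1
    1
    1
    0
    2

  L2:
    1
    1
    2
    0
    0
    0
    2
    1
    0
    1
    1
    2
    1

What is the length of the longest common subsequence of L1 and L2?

9

Match 0 (L1 #1, L2 #4), 0 (L1 #2, L2 #5), 0 (L1 #3, L2 #6), 2 (L1 #4, L2 #7), 1 (L1 #5, L2 #8), 0 (L1 #7, L2 #9), 1 (L1 #8, L2 #10), 1 (L1 #9, L2 #11), 1 (L1 #10, L2 #13) — 9 values in the same relative order in both. Since dp[12][13] = 9, nothing longer is possible.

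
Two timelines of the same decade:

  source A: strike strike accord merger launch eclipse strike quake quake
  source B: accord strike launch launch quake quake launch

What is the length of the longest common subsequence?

4

One common subsequence of length 4: strike [1,2], then launch [5,4], then quake [8,5], then quake [9,6], and the DP table's final entry dp[9][7] is also 4, so no common subsequence is longer.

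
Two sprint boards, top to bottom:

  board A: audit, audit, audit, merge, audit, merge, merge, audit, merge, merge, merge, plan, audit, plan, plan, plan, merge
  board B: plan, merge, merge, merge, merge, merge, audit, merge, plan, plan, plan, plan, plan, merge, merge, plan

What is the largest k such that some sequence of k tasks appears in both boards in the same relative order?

Match merge (board A #4, board B #2), merge (board A #6, board B #3), merge (board A #7, board B #4), merge (board A #9, board B #5), merge (board A #10, board B #6), merge (board A #11, board B #8), plan (board A #12, board B #10), plan (board A #14, board B #11), plan (board A #15, board B #12), plan (board A #16, board B #13), merge (board A #17, board B #15) — 11 tasks in the same relative order in both. dp[17][16] = 11 confirms this is the maximum.

11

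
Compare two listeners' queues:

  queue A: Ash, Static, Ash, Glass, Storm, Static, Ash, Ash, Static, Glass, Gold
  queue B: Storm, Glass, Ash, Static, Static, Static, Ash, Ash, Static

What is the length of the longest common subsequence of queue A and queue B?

Taking Ash (queue A #1, queue B #3); then Static (queue A #2, queue B #5); then Static (queue A #6, queue B #6); then Ash (queue A #7, queue B #7); then Ash (queue A #8, queue B #8); then Static (queue A #9, queue B #9) gives a common subsequence of length 6. The LCS DP gives dp[11][9] = 6, so this is optimal.

6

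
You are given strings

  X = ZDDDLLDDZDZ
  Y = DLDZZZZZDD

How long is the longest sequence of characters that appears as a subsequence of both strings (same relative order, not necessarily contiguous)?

Match D (X #4, Y #1); then L (X #6, Y #2); then D (X #7, Y #3); then D (X #8, Y #9); then D (X #10, Y #10) — 5 characters in the same relative order in both, and the DP table's final entry dp[11][10] is also 5, so no common subsequence is longer.

5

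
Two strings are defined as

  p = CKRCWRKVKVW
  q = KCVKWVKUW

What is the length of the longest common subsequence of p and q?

Let dp[i][j] be the LCS length of the first i characters of p and the first j characters of q. dp[i][j] = dp[i-1][j-1]+1 when the i-th and j-th characters match, else max(dp[i-1][j], dp[i][j-1]).
    ·  K  C  V  K  W  V  K  U  W
 ·  0  0  0  0  0  0  0  0  0  0
 C  0  0  1  1  1  1  1  1  1  1
 K  0  1  1  1  2  2  2  2  2  2
 R  0  1  1  1  2  2  2  2  2  2
 C  0  1  2  2  2  2  2  2  2  2
 W  0  1  2  2  2  3  3  3  3  3
 R  0  1  2  2  2  3  3  3  3  3
 K  0  1  2  2  3  3  3  4  4  4
 V  0  1  2  3  3  3  4  4  4  4
 K  0  1  2  3  4  4  4  5  5  5
 V  0  1  2  3  4  4  5  5  5  5
 W  0  1  2  3  4  5  5  5  5  6
dp[11][9] = 6. One LCS (by backtracking along matches): CKWVKW.

6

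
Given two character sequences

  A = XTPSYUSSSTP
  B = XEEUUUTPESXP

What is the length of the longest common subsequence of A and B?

5

Let dp[i][j] be the LCS length of the first i characters of A and the first j characters of B. dp[i][j] = dp[i-1][j-1]+1 when the i-th and j-th characters match, else max(dp[i-1][j], dp[i][j-1]).
    ·  X  E  E  U  U  U  T  P  E  S  X  P
 ·  0  0  0  0  0  0  0  0  0  0  0  0  0
 X  0  1  1  1  1  1  1  1  1  1  1  1  1
 T  0  1  1  1  1  1  1  2  2  2  2  2  2
 P  0  1  1  1  1  1  1  2  3  3  3  3  3
 S  0  1  1  1  1  1  1  2  3  3  4  4  4
 Y  0  1  1  1  1  1  1  2  3  3  4  4  4
 U  0  1  1  1  2  2  2  2  3  3  4  4  4
 S  0  1  1  1  2  2  2  2  3  3  4  4  4
 S  0  1  1  1  2  2  2  2  3  3  4  4  4
 S  0  1  1  1  2  2  2  2  3  3  4  4  4
 T  0  1  1  1  2  2  2  3  3  3  4  4  4
 P  0  1  1  1  2  2  2  3  4  4  4  4  5
dp[11][12] = 5. One LCS (by backtracking along matches): XTPSP.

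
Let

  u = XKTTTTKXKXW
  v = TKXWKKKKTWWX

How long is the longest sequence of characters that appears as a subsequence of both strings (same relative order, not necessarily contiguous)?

5

One common subsequence of length 5: X [1,3], K [2,6], K [7,7], K [9,8], X [10,12]. The LCS DP gives dp[11][12] = 5, so this is optimal.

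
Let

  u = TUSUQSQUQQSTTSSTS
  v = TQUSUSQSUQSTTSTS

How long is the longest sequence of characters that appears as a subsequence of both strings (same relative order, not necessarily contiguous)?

14

Match T at u[1]=v[1], then U at u[2]=v[3], then S at u[3]=v[4], then U at u[4]=v[5], then Q at u[5]=v[7], then S at u[6]=v[8], then U at u[8]=v[9], then Q at u[10]=v[10], then S at u[11]=v[11], then T at u[12]=v[12], then T at u[13]=v[13], then S at u[15]=v[14], then T at u[16]=v[15], then S at u[17]=v[16] — 14 characters in the same relative order in both. Since dp[17][16] = 14, nothing longer is possible.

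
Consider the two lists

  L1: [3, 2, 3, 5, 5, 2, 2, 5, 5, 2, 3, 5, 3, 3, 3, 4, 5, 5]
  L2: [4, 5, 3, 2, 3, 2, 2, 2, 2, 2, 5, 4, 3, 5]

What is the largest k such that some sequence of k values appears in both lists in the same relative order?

9

One common subsequence of length 9: 3 (L1 #1, L2 #3), then 2 (L1 #2, L2 #4), then 3 (L1 #3, L2 #5), then 2 (L1 #6, L2 #8), then 2 (L1 #7, L2 #9), then 2 (L1 #10, L2 #10), then 5 (L1 #12, L2 #11), then 3 (L1 #15, L2 #13), then 5 (L1 #18, L2 #14). dp[18][14] = 9 confirms this is the maximum.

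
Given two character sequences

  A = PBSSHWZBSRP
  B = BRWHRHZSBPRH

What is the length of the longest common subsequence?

Let dp[i][j] be the LCS length of the first i characters of A and the first j characters of B. dp[i][j] = dp[i-1][j-1]+1 when the i-th and j-th characters match, else max(dp[i-1][j], dp[i][j-1]).
    ·  B  R  W  H  R  H  Z  S  B  P  R  H
 ·  0  0  0  0  0  0  0  0  0  0  0  0  0
 P  0  0  0  0  0  0  0  0  0  0  1  1  1
 B  0  1  1  1  1  1  1  1  1  1  1  1  1
 S  0  1  1  1  1  1  1  1  2  2  2  2  2
 S  0  1  1  1  1  1  1  1  2  2  2  2  2
 H  0  1  1  1  2  2  2  2  2  2  2  2  3
 W  0  1  1  2  2  2  2  2  2  2  2  2  3
 Z  0  1  1  2  2  2  2  3  3  3  3  3  3
 B  0  1  1  2  2  2  2  3  3  4  4  4  4
 S  0  1  1  2  2  2  2  3  4  4  4  4  4
 R  0  1  2  2  2  3  3  3  4  4  4  5  5
 P  0  1  2  2  2  3  3  3  4  4  5  5  5
dp[11][12] = 5. One LCS (by backtracking along matches): BHZBR.

5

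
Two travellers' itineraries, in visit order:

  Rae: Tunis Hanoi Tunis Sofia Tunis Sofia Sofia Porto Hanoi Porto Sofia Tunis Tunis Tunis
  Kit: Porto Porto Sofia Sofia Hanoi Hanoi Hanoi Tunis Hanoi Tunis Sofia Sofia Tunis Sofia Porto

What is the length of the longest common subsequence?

7

One common subsequence of length 7: Tunis (Rae #1, Kit #8), then Hanoi (Rae #2, Kit #9), then Tunis (Rae #3, Kit #10), then Sofia (Rae #4, Kit #12), then Tunis (Rae #5, Kit #13), then Sofia (Rae #7, Kit #14), then Porto (Rae #10, Kit #15). dp[14][15] = 7 confirms this is the maximum.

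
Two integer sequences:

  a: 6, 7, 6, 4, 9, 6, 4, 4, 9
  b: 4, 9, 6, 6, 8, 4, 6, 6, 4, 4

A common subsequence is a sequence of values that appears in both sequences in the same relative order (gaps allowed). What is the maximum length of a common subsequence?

Let dp[i][j] be the LCS length of the first i values of a and the first j values of b. dp[i][j] = dp[i-1][j-1]+1 when the i-th and j-th values match, else max(dp[i-1][j], dp[i][j-1]).
    ·  4  9  6  6  8  4  6  6  4  4
 ·  0  0  0  0  0  0  0  0  0  0  0
 6  0  0  0  1  1  1  1  1  1  1  1
 7  0  0  0  1  1  1  1  1  1  1  1
 6  0  0  0  1  2  2  2  2  2  2  2
 4  0  1  1  1  2  2  3  3  3  3  3
 9  0  1  2  2  2  2  3  3  3  3  3
 6  0  1  2  3  3  3  3  4  4  4  4
 4  0  1  2  3  3  3  4  4  4  5  5
 4  0  1  2  3  3  3  4  4  4  5  6
 9  0  1  2  3  3  3  4  4  4  5  6
dp[9][10] = 6. One LCS (by backtracking along matches): 6, 6, 4, 6, 4, 4.

6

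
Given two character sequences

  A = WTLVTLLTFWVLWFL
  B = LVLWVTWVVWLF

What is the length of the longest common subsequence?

8

Pick L [3,1], then V [4,2], then L [6,3], then T [8,6], then W [10,7], then V [11,9], then L [12,11], then F [14,12]; all 8 characters appear in both, in order. The LCS DP gives dp[15][12] = 8, so this is optimal.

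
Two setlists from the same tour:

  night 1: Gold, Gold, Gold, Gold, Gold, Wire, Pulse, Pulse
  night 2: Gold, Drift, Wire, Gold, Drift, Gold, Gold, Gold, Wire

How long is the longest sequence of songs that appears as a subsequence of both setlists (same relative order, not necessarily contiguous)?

One common subsequence of length 6: Gold (night 1 #1, night 2 #1); then Gold (night 1 #2, night 2 #4); then Gold (night 1 #3, night 2 #6); then Gold (night 1 #4, night 2 #7); then Gold (night 1 #5, night 2 #8); then Wire (night 1 #6, night 2 #9). dp[8][9] = 6 confirms this is the maximum.

6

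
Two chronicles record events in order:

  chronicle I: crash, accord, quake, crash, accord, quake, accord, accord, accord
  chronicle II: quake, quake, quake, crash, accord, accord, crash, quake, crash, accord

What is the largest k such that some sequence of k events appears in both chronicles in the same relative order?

5

Taking crash (chronicle I #1, chronicle II #4), accord (chronicle I #2, chronicle II #6), quake (chronicle I #3, chronicle II #8), crash (chronicle I #4, chronicle II #9), accord (chronicle I #9, chronicle II #10) gives a common subsequence of length 5, and the DP table's final entry dp[9][10] is also 5, so no common subsequence is longer.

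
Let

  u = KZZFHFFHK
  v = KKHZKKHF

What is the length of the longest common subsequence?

4

Taking K (u #1, v #2) → Z (u #2, v #4) → H (u #5, v #7) → F (u #7, v #8) gives a common subsequence of length 4, and the DP table's final entry dp[9][8] is also 4, so no common subsequence is longer.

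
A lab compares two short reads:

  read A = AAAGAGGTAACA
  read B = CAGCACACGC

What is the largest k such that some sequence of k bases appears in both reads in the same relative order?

Match A at read A[1]=read B[2]; then A at read A[2]=read B[5]; then A at read A[3]=read B[7]; then G at read A[7]=read B[9]; then C at read A[11]=read B[10] — 5 bases in the same relative order in both. Since dp[12][10] = 5, nothing longer is possible.

5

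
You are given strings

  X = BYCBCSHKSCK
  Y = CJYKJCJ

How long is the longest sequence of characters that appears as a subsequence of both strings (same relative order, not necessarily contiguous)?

Taking Y at X[2]=Y[3], K at X[8]=Y[4], C at X[10]=Y[6] gives a common subsequence of length 3, and the DP table's final entry dp[11][7] is also 3, so no common subsequence is longer.

3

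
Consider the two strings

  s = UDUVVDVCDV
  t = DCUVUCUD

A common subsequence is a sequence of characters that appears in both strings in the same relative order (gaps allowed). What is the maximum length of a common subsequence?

Pick D at s[2]=t[1], U at s[3]=t[3], V at s[4]=t[4], C at s[8]=t[6], D at s[9]=t[8]; all 5 characters appear in both, in order. The LCS DP gives dp[10][8] = 5, so this is optimal.

5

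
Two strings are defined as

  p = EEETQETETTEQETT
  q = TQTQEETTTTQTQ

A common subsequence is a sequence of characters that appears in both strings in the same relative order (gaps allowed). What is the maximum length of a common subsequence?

Match E (p #2, q #5) → E (p #3, q #6) → T (p #4, q #7) → T (p #7, q #8) → T (p #9, q #9) → T (p #10, q #10) → Q (p #12, q #11) → T (p #14, q #12) — 8 characters in the same relative order in both, and the DP table's final entry dp[15][13] is also 8, so no common subsequence is longer.

8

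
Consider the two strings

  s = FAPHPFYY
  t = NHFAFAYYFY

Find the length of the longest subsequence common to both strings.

Match F at s[1]=t[3]; then A at s[2]=t[4]; then F at s[6]=t[5]; then Y at s[7]=t[8]; then Y at s[8]=t[10] — 5 characters in the same relative order in both. The LCS DP gives dp[8][10] = 5, so this is optimal.

5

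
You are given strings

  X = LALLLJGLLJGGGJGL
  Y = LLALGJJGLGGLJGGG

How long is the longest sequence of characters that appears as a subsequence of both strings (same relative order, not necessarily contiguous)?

Pick L [1,2]; then A [2,3]; then L [3,4]; then J [6,7]; then G [7,8]; then L [8,9]; then L [9,12]; then J [10,13]; then G [12,14]; then G [13,15]; then G [15,16]; all 11 characters appear in both, in order. Since dp[16][16] = 11, nothing longer is possible.

11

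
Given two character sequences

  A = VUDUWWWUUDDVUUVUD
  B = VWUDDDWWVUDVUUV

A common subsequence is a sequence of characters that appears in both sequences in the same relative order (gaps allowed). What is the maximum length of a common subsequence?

11

One common subsequence of length 11: V (A #1, B #1) → U (A #2, B #3) → D (A #3, B #6) → W (A #5, B #7) → W (A #6, B #8) → U (A #9, B #10) → D (A #11, B #11) → V (A #12, B #12) → U (A #13, B #13) → U (A #14, B #14) → V (A #15, B #15). The LCS DP gives dp[17][15] = 11, so this is optimal.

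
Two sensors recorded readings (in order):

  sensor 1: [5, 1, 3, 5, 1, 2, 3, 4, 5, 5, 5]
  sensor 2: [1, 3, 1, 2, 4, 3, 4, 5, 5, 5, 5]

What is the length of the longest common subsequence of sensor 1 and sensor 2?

Let dp[i][j] be the LCS length of the first i values of sensor 1 and the first j values of sensor 2. dp[i][j] = dp[i-1][j-1]+1 when the i-th and j-th values match, else max(dp[i-1][j], dp[i][j-1]).
    ·  1  3  1  2  4  3  4  5  5  5  5
 ·  0  0  0  0  0  0  0  0  0  0  0  0
 5  0  0  0  0  0  0  0  0  1  1  1  1
 1  0  1  1  1  1  1  1  1  1  1  1  1
 3  0  1  2  2  2  2  2  2  2  2  2  2
 5  0  1  2  2  2  2  2  2  3  3  3  3
 1  0  1  2  3  3  3  3  3  3  3  3  3
 2  0  1  2  3  4  4  4  4  4  4  4  4
 3  0  1  2  3  4  4  5  5  5  5  5  5
 4  0  1  2  3  4  5  5  6  6  6  6  6
 5  0  1  2  3  4  5  5  6  7  7  7  7
 5  0  1  2  3  4  5  5  6  7  8  8  8
 5  0  1  2  3  4  5  5  6  7  8  9  9
dp[11][11] = 9. One LCS (by backtracking along matches): 1, 3, 1, 2, 3, 4, 5, 5, 5.

9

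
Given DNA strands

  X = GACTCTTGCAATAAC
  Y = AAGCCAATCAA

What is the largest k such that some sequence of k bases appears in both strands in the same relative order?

8

Match G at X[1]=Y[3], C at X[5]=Y[4], C at X[9]=Y[5], A at X[10]=Y[6], A at X[11]=Y[7], T at X[12]=Y[8], A at X[13]=Y[10], A at X[14]=Y[11] — 8 bases in the same relative order in both. The LCS DP gives dp[15][11] = 8, so this is optimal.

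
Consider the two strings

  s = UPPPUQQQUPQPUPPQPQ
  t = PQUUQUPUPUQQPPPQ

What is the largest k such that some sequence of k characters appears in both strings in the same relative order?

Taking U at s[1]=t[3] → U at s[5]=t[4] → Q at s[8]=t[5] → U at s[9]=t[6] → P at s[10]=t[7] → P at s[12]=t[9] → U at s[13]=t[10] → P at s[14]=t[13] → P at s[15]=t[14] → P at s[17]=t[15] → Q at s[18]=t[16] gives a common subsequence of length 11, and the DP table's final entry dp[18][16] is also 11, so no common subsequence is longer.

11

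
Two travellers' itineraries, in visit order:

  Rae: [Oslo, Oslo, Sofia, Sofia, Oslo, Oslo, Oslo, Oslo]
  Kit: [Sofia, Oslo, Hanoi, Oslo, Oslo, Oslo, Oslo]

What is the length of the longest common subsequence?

Taking Oslo [1,2] → Oslo [5,4] → Oslo [6,5] → Oslo [7,6] → Oslo [8,7] gives a common subsequence of length 5. The LCS DP gives dp[8][7] = 5, so this is optimal.

5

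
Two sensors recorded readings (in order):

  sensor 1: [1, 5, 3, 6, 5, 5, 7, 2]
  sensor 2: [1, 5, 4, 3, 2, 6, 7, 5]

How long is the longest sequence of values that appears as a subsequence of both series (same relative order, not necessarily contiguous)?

Taking 1 at sensor 1[1]=sensor 2[1]; then 5 at sensor 1[2]=sensor 2[2]; then 3 at sensor 1[3]=sensor 2[4]; then 6 at sensor 1[4]=sensor 2[6]; then 5 at sensor 1[6]=sensor 2[8] gives a common subsequence of length 5. Since dp[8][8] = 5, nothing longer is possible.

5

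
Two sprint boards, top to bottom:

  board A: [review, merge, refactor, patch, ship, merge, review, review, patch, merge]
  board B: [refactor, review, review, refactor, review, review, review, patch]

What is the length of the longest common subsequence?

5

Taking review (board A #1, board B #3), refactor (board A #3, board B #4), review (board A #7, board B #6), review (board A #8, board B #7), patch (board A #9, board B #8) gives a common subsequence of length 5. The LCS DP gives dp[10][8] = 5, so this is optimal.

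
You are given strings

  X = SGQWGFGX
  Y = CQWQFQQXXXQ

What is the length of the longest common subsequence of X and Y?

4

Let dp[i][j] be the LCS length of the first i characters of X and the first j characters of Y. dp[i][j] = dp[i-1][j-1]+1 when the i-th and j-th characters match, else max(dp[i-1][j], dp[i][j-1]).
    ·  C  Q  W  Q  F  Q  Q  X  X  X  Q
 ·  0  0  0  0  0  0  0  0  0  0  0  0
 S  0  0  0  0  0  0  0  0  0  0  0  0
 G  0  0  0  0  0  0  0  0  0  0  0  0
 Q  0  0  1  1  1  1  1  1  1  1  1  1
 W  0  0  1  2  2  2  2  2  2  2  2  2
 G  0  0  1  2  2  2  2  2  2  2  2  2
 F  0  0  1  2  2  3  3  3  3  3  3  3
 G  0  0  1  2  2  3  3  3  3  3  3  3
 X  0  0  1  2  2  3  3  3  4  4  4  4
dp[8][11] = 4. One LCS (by backtracking along matches): QWFX.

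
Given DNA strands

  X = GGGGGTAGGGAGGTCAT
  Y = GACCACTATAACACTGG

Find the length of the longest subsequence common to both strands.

7

One common subsequence of length 7: G [1,1]; then T [6,9]; then A [7,10]; then A [11,11]; then C [15,12]; then A [16,13]; then T [17,15]. The LCS DP gives dp[17][17] = 7, so this is optimal.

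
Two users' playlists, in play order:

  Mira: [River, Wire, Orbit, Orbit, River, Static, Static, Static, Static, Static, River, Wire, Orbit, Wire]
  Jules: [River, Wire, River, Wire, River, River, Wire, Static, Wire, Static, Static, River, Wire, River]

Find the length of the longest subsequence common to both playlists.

8

Pick River [1,3], Wire [2,4], River [5,6], Static [6,8], Static [9,10], Static [10,11], River [11,12], Wire [12,13]; all 8 songs appear in both, in order. Since dp[14][14] = 8, nothing longer is possible.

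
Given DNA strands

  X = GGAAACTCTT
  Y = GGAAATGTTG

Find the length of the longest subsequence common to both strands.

8

Pick G [1,1] → G [2,2] → A [3,3] → A [4,4] → A [5,5] → T [7,6] → T [9,8] → T [10,9]; all 8 bases appear in both, in order. dp[10][10] = 8 confirms this is the maximum.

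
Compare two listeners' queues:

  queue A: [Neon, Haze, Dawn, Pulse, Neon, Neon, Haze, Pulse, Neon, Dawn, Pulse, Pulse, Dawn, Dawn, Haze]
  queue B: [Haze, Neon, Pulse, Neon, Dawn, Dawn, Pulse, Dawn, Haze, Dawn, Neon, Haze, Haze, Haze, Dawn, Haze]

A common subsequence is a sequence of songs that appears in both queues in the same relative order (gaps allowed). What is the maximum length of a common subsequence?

9

Pick Haze [2,1], then Neon [6,2], then Pulse [8,3], then Neon [9,4], then Dawn [10,6], then Pulse [11,7], then Dawn [13,10], then Dawn [14,15], then Haze [15,16]; all 9 songs appear in both, in order. The LCS DP gives dp[15][16] = 9, so this is optimal.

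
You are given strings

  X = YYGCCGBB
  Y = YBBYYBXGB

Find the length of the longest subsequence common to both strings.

Taking Y at X[1]=Y[4]; then Y at X[2]=Y[5]; then G at X[6]=Y[8]; then B at X[8]=Y[9] gives a common subsequence of length 4. The LCS DP gives dp[8][9] = 4, so this is optimal.

4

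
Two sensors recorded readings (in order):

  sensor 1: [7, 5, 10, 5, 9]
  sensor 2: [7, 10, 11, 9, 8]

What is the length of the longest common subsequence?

Pick 7 (sensor 1 #1, sensor 2 #1), 10 (sensor 1 #3, sensor 2 #2), 9 (sensor 1 #5, sensor 2 #4); all 3 values appear in both, in order, and the DP table's final entry dp[5][5] is also 3, so no common subsequence is longer.

3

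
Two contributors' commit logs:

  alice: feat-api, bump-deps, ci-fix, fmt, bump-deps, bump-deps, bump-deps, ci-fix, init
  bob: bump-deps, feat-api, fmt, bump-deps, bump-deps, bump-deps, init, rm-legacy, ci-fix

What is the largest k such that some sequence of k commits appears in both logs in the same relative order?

6

Taking feat-api [1,2], then fmt [4,3], then bump-deps [5,4], then bump-deps [6,5], then bump-deps [7,6], then ci-fix [8,9] gives a common subsequence of length 6. Since dp[9][9] = 6, nothing longer is possible.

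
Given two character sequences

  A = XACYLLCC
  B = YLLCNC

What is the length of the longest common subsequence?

5

Let dp[i][j] be the LCS length of the first i characters of A and the first j characters of B. dp[i][j] = dp[i-1][j-1]+1 when the i-th and j-th characters match, else max(dp[i-1][j], dp[i][j-1]).
    ·  Y  L  L  C  N  C
 ·  0  0  0  0  0  0  0
 X  0  0  0  0  0  0  0
 A  0  0  0  0  0  0  0
 C  0  0  0  0  1  1  1
 Y  0  1  1  1  1  1  1
 L  0  1  2  2  2  2  2
 L  0  1  2  3  3  3  3
 C  0  1  2  3  4  4  4
 C  0  1  2  3  4  4  5
dp[8][6] = 5. One LCS (by backtracking along matches): YLLCC.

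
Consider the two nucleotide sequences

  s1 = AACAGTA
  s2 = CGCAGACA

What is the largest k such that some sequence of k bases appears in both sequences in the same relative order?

4

Match A at s1[1]=s2[4], A at s1[2]=s2[6], C at s1[3]=s2[7], A at s1[7]=s2[8] — 4 bases in the same relative order in both. Since dp[7][8] = 4, nothing longer is possible.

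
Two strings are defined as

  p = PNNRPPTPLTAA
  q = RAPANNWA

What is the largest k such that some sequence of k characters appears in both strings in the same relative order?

4

Match P at p[1]=q[3]; then N at p[2]=q[5]; then N at p[3]=q[6]; then A at p[12]=q[8] — 4 characters in the same relative order in both. Since dp[12][8] = 4, nothing longer is possible.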